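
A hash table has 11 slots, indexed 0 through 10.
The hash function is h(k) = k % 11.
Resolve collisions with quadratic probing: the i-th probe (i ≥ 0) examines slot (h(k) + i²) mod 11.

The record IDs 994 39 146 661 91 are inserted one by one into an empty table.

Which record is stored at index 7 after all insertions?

Insert 994: h=4, slot 4 empty => index 4.
Insert 39: h=6, slot 6 empty => index 6.
Insert 146: h=3, slot 3 empty => index 3.
Insert 661: h=1, slot 1 empty => index 1.
Insert 91: h=3, slots 3,4 occupied => index 7.
Table: [-, 661, -, 146, 994, -, 39, 91, -, -, -]

91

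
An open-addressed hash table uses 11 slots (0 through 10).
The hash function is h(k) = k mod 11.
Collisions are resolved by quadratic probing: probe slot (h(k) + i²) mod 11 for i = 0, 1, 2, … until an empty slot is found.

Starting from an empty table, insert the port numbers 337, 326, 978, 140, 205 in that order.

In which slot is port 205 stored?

0

Insert 337: h=7, slot 7 empty => index 7.
Insert 326: h=7, slot 7 occupied => index 8.
Insert 978: h=10, slot 10 empty => index 10.
Insert 140: h=8, slot 8 occupied => index 9.
Insert 205: h=7, slots 7,8 occupied => index 0.
Table: [205, _, _, _, _, _, _, 337, 326, 140, 978]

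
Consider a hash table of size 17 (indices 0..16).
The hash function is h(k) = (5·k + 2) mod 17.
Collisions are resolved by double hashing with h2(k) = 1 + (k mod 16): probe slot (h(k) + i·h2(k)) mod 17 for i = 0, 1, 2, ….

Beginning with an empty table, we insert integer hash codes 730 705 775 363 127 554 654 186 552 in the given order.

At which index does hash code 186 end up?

730 hashes to 14; slot 14 is free -> place at 14.
705 hashes to 8; slot 8 is free -> place at 8.
775 hashes to 1; slot 1 is free -> place at 1.
363 hashes to 15; slot 15 is free -> place at 15.
127 hashes to 8, h2=16; 8 taken -> place at 7.
554 hashes to 1, h2=11; 1 taken -> place at 12.
654 hashes to 8, h2=15; 8 taken -> place at 6.
186 hashes to 14, h2=11; 14,8 taken -> place at 2.
552 hashes to 8, h2=9; 8 taken -> place at 0.
Table: [552, 775, 186, —, —, —, 654, 127, 705, —, —, —, 554, —, 730, 363, —]

2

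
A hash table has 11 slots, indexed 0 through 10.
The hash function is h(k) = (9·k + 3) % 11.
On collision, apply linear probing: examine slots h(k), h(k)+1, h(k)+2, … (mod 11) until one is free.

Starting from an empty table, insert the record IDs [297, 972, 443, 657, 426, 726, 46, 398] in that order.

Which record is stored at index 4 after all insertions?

726

297: h=3 => slot 3
972: h=6 => slot 6
443: h=8 => slot 8
657: h=9 => slot 9
426: h=9, probe 9,10 => slot 10
726: h=3, probe 3,4 => slot 4
46: h=10, probe 10,0 => slot 0
398: h=10, probe 10,0,1 => slot 1
Table: [46, 398, _, 297, 726, _, 972, _, 443, 657, 426]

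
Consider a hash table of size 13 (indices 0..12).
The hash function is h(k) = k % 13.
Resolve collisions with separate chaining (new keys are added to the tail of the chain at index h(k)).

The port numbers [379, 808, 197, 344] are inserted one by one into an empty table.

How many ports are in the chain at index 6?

1

Insert 379: h=2, bucket 2 empty → new chain.
Insert 808: h=2, bucket 2 nonempty → append to chain.
Insert 197: h=2, bucket 2 nonempty → append to chain.
Insert 344: h=6, bucket 6 empty → new chain.
Final buckets:
0: ∅
1: ∅
2: 379 -> 808 -> 197
3: ∅
4: ∅
5: ∅
6: 344
7: ∅
8: ∅
9: ∅
10: ∅
11: ∅
12: ∅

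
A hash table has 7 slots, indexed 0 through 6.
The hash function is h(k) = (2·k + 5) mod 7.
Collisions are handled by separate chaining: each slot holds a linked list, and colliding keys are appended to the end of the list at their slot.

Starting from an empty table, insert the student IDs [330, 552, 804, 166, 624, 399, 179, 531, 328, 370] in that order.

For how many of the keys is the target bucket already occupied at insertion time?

Insert 330: h=0, bucket 0 empty -> new chain.
Insert 552: h=3, bucket 3 empty -> new chain.
Insert 804: h=3, bucket 3 nonempty -> append to chain.
Insert 166: h=1, bucket 1 empty -> new chain.
Insert 624: h=0, bucket 0 nonempty -> append to chain.
Insert 399: h=5, bucket 5 empty -> new chain.
Insert 179: h=6, bucket 6 empty -> new chain.
Insert 531: h=3, bucket 3 nonempty -> append to chain.
Insert 328: h=3, bucket 3 nonempty -> append to chain.
Insert 370: h=3, bucket 3 nonempty -> append to chain.
Final buckets:
0: 330 -> 624
1: 166
2: _
3: 552 -> 804 -> 531 -> 328 -> 370
4: _
5: 399
6: 179

5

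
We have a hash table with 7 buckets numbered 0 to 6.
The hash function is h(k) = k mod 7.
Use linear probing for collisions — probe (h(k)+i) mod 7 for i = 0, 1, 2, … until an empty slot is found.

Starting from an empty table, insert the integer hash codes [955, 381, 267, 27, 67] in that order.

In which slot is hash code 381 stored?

Insert 955: h=3, slot 3 empty => index 3.
Insert 381: h=3, slot 3 occupied => index 4.
Insert 267: h=1, slot 1 empty => index 1.
Insert 27: h=6, slot 6 empty => index 6.
Insert 67: h=4, slot 4 occupied => index 5.
Table: [—, 267, —, 955, 381, 67, 27]

4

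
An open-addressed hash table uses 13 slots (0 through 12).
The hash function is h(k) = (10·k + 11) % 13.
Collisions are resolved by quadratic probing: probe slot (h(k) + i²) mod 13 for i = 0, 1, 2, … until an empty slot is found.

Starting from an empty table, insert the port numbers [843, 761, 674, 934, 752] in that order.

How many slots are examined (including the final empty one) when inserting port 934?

3

843: h=4 => slot 4
761: h=3 => slot 3
674: h=4, probe 4,5 => slot 5
934: h=4, probe 4,5,8 => slot 8
752: h=4, probe 4,5,8,0 => slot 0
Table: [752, —, —, 761, 843, 674, —, —, 934, —, —, —, —]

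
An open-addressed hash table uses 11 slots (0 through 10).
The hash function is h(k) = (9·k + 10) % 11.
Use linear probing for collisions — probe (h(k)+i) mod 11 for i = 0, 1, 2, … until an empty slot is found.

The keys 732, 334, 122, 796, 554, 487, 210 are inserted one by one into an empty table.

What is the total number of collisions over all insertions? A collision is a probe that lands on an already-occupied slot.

732: h=9 => slot 9
334: h=2 => slot 2
122: h=8 => slot 8
796: h=2, probe 2,3 => slot 3
554: h=2, probe 2,3,4 => slot 4
487: h=4, probe 4,5 => slot 5
210: h=8, probe 8,9,10 => slot 10
Table: [-, -, 334, 796, 554, 487, -, -, 122, 732, 210]

6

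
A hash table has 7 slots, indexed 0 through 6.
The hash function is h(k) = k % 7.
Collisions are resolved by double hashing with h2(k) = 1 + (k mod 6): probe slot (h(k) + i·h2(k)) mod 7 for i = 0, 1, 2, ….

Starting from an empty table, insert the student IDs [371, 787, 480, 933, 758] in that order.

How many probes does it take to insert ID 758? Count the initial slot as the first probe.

2

371: h=0 => slot 0
787: h=3 => slot 3
480: h=4 => slot 4
933: h=2 => slot 2
758: h=2, h2=3, probe 2,5 => slot 5
Table: [371, ∅, 933, 787, 480, 758, ∅]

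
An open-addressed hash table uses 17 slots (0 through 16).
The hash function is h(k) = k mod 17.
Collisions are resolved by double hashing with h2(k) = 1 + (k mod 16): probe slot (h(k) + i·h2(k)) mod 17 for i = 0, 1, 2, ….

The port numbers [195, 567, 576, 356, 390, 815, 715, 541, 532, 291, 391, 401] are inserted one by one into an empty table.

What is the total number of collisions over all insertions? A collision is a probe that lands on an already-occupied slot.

5

195: h=8 → slot 8
567: h=6 → slot 6
576: h=15 → slot 15
356: h=16 → slot 16
390: h=16, h2=7, probe 16,6,13 → slot 13
815: h=16, h2=16, probe 16,15,14 → slot 14
715: h=1 → slot 1
541: h=14, h2=14, probe 14,11 → slot 11
532: h=5 → slot 5
291: h=2 → slot 2
391: h=0 → slot 0
401: h=10 → slot 10
Table: [391, 715, 291, —, —, 532, 567, —, 195, —, 401, 541, —, 390, 815, 576, 356]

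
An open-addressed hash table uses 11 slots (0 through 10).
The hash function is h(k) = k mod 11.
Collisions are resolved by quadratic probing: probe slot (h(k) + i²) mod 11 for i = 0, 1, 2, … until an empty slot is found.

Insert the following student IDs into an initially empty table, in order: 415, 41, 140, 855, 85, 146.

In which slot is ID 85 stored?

415: h=8 => slot 8
41: h=8, probe 8,9 => slot 9
140: h=8, probe 8,9,1 => slot 1
855: h=8, probe 8,9,1,6 => slot 6
85: h=8, probe 8,9,1,6,2 => slot 2
146: h=3 => slot 3
Table: [—, 140, 85, 146, —, —, 855, —, 415, 41, —]

2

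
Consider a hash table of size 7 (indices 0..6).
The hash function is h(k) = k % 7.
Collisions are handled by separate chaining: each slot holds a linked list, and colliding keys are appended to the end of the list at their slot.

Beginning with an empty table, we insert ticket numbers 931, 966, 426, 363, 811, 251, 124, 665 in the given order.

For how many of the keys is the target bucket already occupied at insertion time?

931 → bucket 0
966 → bucket 0 (collision)
426 → bucket 6
363 → bucket 6 (collision)
811 → bucket 6 (collision)
251 → bucket 6 (collision)
124 → bucket 5
665 → bucket 0 (collision)
Final buckets:
0: 931 -> 966 -> 665
1: —
2: —
3: —
4: —
5: 124
6: 426 -> 363 -> 811 -> 251

5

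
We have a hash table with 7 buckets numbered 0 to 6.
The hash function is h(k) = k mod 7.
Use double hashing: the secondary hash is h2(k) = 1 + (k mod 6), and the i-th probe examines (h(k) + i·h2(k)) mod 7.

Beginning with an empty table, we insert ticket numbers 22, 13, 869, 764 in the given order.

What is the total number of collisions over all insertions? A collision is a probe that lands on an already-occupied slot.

22: h=1 => slot 1
13: h=6 => slot 6
869: h=1, h2=6, probe 1,0 => slot 0
764: h=1, h2=3, probe 1,4 => slot 4
Table: [869, 22, —, —, 764, —, 13]

2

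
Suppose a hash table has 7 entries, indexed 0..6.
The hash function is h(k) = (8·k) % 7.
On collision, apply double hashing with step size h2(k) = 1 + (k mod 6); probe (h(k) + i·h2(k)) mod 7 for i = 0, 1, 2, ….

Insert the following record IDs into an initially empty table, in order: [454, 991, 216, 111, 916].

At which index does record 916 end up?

2

454: h=6 => slot 6
991: h=4 => slot 4
216: h=6, h2=1, probe 6,0 => slot 0
111: h=6, h2=4, probe 6,3 => slot 3
916: h=6, h2=5, probe 6,4,2 => slot 2
Table: [216, ∅, 916, 111, 991, ∅, 454]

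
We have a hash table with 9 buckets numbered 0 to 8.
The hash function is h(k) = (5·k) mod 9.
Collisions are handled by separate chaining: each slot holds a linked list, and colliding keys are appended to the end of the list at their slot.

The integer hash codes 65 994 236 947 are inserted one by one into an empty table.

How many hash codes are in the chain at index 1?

3

65 -> bucket 1
994 -> bucket 2
236 -> bucket 1 (collision)
947 -> bucket 1 (collision)
Final buckets:
0: -
1: 65 -> 236 -> 947
2: 994
3: -
4: -
5: -
6: -
7: -
8: -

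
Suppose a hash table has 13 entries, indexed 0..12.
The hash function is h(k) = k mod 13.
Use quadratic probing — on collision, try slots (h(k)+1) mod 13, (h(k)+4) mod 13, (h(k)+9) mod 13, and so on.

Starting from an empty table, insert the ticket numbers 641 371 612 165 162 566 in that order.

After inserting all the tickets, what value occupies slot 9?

165

Insert 641: h=4, slot 4 empty => index 4.
Insert 371: h=7, slot 7 empty => index 7.
Insert 612: h=1, slot 1 empty => index 1.
Insert 165: h=9, slot 9 empty => index 9.
Insert 162: h=6, slot 6 empty => index 6.
Insert 566: h=7, slot 7 occupied => index 8.
Table: [_, 612, _, _, 641, _, 162, 371, 566, 165, _, _, _]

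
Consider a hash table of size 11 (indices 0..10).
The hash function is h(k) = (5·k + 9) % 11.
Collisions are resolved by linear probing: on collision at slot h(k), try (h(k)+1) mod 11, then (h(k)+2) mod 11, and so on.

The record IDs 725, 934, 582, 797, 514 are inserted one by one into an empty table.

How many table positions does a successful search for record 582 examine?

725 hashes to 4; slot 4 is free → place at 4.
934 hashes to 4; 4 taken → place at 5.
582 hashes to 4; 4,5 taken → place at 6.
797 hashes to 1; slot 1 is free → place at 1.
514 hashes to 5; 5,6 taken → place at 7.
Table: [—, 797, —, —, 725, 934, 582, 514, —, —, —]
Lookup 582: h=4, probe 4,5,6 → found at 6.

3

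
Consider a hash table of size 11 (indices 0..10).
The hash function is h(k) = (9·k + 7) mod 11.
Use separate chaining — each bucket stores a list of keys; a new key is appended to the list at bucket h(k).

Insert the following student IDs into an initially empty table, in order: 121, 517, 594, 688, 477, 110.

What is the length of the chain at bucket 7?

4

Insert 121: h=7, bucket 7 empty → new chain.
Insert 517: h=7, bucket 7 nonempty → append to chain.
Insert 594: h=7, bucket 7 nonempty → append to chain.
Insert 688: h=6, bucket 6 empty → new chain.
Insert 477: h=10, bucket 10 empty → new chain.
Insert 110: h=7, bucket 7 nonempty → append to chain.
Final buckets:
0: ∅
1: ∅
2: ∅
3: ∅
4: ∅
5: ∅
6: 688
7: 121 -> 517 -> 594 -> 110
8: ∅
9: ∅
10: 477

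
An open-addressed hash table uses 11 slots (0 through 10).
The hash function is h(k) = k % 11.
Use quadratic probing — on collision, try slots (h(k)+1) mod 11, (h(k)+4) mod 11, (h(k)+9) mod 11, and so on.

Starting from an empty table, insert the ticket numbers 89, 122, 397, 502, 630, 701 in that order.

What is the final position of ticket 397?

5

89: h=1 => slot 1
122: h=1, probe 1,2 => slot 2
397: h=1, probe 1,2,5 => slot 5
502: h=7 => slot 7
630: h=3 => slot 3
701: h=8 => slot 8
Table: [∅, 89, 122, 630, ∅, 397, ∅, 502, 701, ∅, ∅]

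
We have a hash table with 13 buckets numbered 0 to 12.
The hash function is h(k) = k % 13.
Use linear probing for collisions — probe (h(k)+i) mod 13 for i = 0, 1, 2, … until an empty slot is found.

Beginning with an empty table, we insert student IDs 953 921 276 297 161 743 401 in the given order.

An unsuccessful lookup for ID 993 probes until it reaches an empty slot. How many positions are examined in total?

2

953: h=4 → slot 4
921: h=11 → slot 11
276: h=3 → slot 3
297: h=11, probe 11,12 → slot 12
161: h=5 → slot 5
743: h=2 → slot 2
401: h=11, probe 11,12,0 → slot 0
Table: [401, ∅, 743, 276, 953, 161, ∅, ∅, ∅, ∅, ∅, 921, 297]
Lookup 993: h=5, probe 5,6 → slot 6 empty, not found.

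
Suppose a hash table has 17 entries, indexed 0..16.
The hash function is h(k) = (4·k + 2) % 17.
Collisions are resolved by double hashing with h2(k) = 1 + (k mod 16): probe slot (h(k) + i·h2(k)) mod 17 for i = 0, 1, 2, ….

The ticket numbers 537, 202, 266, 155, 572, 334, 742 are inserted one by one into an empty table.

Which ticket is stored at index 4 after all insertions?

572

Insert 537: h=8, slot 8 empty -> index 8.
Insert 202: h=11, slot 11 empty -> index 11.
Insert 266: h=12, slot 12 empty -> index 12.
Insert 155: h=10, slot 10 empty -> index 10.
Insert 572: h=12, h2=13, slots 12,8 occupied -> index 4.
Insert 334: h=12, h2=15, slots 12,10,8 occupied -> index 6.
Insert 742: h=12, h2=7, slot 12 occupied -> index 2.
Table: [—, —, 742, —, 572, —, 334, —, 537, —, 155, 202, 266, —, —, —, —]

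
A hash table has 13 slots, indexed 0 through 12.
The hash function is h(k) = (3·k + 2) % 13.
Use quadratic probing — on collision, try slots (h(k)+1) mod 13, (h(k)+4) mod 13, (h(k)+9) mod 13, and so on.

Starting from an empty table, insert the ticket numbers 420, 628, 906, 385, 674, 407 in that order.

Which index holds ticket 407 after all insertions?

Insert 420: h=1, slot 1 empty -> index 1.
Insert 628: h=1, slot 1 occupied -> index 2.
Insert 906: h=3, slot 3 empty -> index 3.
Insert 385: h=0, slot 0 empty -> index 0.
Insert 674: h=9, slot 9 empty -> index 9.
Insert 407: h=1, slots 1,2 occupied -> index 5.
Table: [385, 420, 628, 906, -, 407, -, -, -, 674, -, -, -]

5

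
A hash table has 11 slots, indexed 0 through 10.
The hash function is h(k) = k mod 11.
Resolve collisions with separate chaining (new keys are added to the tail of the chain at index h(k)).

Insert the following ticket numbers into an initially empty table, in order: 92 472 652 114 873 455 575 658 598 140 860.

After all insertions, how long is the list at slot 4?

5

92 → bucket 4
472 → bucket 10
652 → bucket 3
114 → bucket 4 (collision)
873 → bucket 4 (collision)
455 → bucket 4 (collision)
575 → bucket 3 (collision)
658 → bucket 9
598 → bucket 4 (collision)
140 → bucket 8
860 → bucket 2
Final buckets:
0: —
1: —
2: 860
3: 652 -> 575
4: 92 -> 114 -> 873 -> 455 -> 598
5: —
6: —
7: —
8: 140
9: 658
10: 472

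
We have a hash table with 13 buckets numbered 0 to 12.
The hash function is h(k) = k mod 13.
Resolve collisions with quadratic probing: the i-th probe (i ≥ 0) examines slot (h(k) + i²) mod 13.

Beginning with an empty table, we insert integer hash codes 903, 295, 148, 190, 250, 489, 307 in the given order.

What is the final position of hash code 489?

12

Insert 903: h=6, slot 6 empty → index 6.
Insert 295: h=9, slot 9 empty → index 9.
Insert 148: h=5, slot 5 empty → index 5.
Insert 190: h=8, slot 8 empty → index 8.
Insert 250: h=3, slot 3 empty → index 3.
Insert 489: h=8, slots 8,9 occupied → index 12.
Insert 307: h=8, slots 8,9,12 occupied → index 4.
Table: [∅, ∅, ∅, 250, 307, 148, 903, ∅, 190, 295, ∅, ∅, 489]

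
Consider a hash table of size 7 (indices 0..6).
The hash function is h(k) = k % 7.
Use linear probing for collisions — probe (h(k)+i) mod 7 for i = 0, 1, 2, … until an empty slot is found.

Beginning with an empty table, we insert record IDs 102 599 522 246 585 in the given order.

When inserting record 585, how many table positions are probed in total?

102 hashes to 4; slot 4 is free → place at 4.
599 hashes to 4; 4 taken → place at 5.
522 hashes to 4; 4,5 taken → place at 6.
246 hashes to 1; slot 1 is free → place at 1.
585 hashes to 4; 4,5,6 taken → place at 0.
Table: [585, 246, _, _, 102, 599, 522]

4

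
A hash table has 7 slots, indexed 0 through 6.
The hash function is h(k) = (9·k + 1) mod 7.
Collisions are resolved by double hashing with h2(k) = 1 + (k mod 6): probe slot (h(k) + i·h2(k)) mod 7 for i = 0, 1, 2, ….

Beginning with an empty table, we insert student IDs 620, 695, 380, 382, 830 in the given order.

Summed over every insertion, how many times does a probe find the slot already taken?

Insert 620: h=2, slot 2 empty → index 2.
Insert 695: h=5, slot 5 empty → index 5.
Insert 380: h=5, h2=3, slot 5 occupied → index 1.
Insert 382: h=2, h2=5, slot 2 occupied → index 0.
Insert 830: h=2, h2=3, slots 2,5,1 occupied → index 4.
Table: [382, 380, 620, ., 830, 695, .]

5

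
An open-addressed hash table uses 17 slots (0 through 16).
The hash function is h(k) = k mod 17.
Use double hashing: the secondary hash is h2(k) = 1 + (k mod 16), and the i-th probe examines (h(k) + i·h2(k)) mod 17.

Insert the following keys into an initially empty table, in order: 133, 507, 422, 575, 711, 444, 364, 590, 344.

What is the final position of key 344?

6

133: h=14 -> slot 14
507: h=14, h2=12, probe 14,9 -> slot 9
422: h=14, h2=7, probe 14,4 -> slot 4
575: h=14, h2=16, probe 14,13 -> slot 13
711: h=14, h2=8, probe 14,5 -> slot 5
444: h=2 -> slot 2
364: h=7 -> slot 7
590: h=12 -> slot 12
344: h=4, h2=9, probe 4,13,5,14,6 -> slot 6
Table: [., ., 444, ., 422, 711, 344, 364, ., 507, ., ., 590, 575, 133, ., .]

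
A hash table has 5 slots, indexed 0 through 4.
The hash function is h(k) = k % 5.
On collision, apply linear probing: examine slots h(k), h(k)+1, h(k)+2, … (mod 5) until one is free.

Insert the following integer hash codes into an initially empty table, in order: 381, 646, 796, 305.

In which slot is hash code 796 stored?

3

381: h=1 => slot 1
646: h=1, probe 1,2 => slot 2
796: h=1, probe 1,2,3 => slot 3
305: h=0 => slot 0
Table: [305, 381, 646, 796, _]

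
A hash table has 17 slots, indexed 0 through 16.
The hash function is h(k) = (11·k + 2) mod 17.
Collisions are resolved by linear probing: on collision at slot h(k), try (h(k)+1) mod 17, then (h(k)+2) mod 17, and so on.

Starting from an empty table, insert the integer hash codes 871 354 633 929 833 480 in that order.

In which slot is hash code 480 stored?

14

871: h=12 -> slot 12
354: h=3 -> slot 3
633: h=12, probe 12,13 -> slot 13
929: h=4 -> slot 4
833: h=2 -> slot 2
480: h=12, probe 12,13,14 -> slot 14
Table: [—, —, 833, 354, 929, —, —, —, —, —, —, —, 871, 633, 480, —, —]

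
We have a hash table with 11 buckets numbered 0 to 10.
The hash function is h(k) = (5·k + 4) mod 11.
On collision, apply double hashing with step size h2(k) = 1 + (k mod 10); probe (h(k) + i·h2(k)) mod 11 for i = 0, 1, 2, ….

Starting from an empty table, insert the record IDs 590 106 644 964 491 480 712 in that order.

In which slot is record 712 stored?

590: h=6 → slot 6
106: h=6, h2=7, probe 6,2 → slot 2
644: h=1 → slot 1
964: h=6, h2=5, probe 6,0 → slot 0
491: h=6, h2=2, probe 6,8 → slot 8
480: h=6, h2=1, probe 6,7 → slot 7
712: h=0, h2=3, probe 0,3 → slot 3
Table: [964, 644, 106, 712, ., ., 590, 480, 491, ., .]

3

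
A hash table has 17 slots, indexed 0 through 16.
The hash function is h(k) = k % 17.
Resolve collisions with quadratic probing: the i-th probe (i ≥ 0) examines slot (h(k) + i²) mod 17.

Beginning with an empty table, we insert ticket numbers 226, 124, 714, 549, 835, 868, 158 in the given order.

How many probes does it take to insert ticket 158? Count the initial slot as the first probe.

4

226 hashes to 5; slot 5 is free -> place at 5.
124 hashes to 5; 5 taken -> place at 6.
714 hashes to 0; slot 0 is free -> place at 0.
549 hashes to 5; 5,6 taken -> place at 9.
835 hashes to 2; slot 2 is free -> place at 2.
868 hashes to 1; slot 1 is free -> place at 1.
158 hashes to 5; 5,6,9 taken -> place at 14.
Table: [714, 868, 835, ∅, ∅, 226, 124, ∅, ∅, 549, ∅, ∅, ∅, ∅, 158, ∅, ∅]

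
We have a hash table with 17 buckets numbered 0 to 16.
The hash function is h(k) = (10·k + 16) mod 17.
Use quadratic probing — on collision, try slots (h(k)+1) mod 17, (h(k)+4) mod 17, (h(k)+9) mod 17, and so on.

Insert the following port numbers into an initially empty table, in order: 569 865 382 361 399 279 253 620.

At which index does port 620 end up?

3

Insert 569: h=11, slot 11 empty -> index 11.
Insert 865: h=13, slot 13 empty -> index 13.
Insert 382: h=11, slot 11 occupied -> index 12.
Insert 361: h=5, slot 5 empty -> index 5.
Insert 399: h=11, slots 11,12 occupied -> index 15.
Insert 279: h=1, slot 1 empty -> index 1.
Insert 253: h=13, slot 13 occupied -> index 14.
Insert 620: h=11, slots 11,12,15 occupied -> index 3.
Table: [-, 279, -, 620, -, 361, -, -, -, -, -, 569, 382, 865, 253, 399, -]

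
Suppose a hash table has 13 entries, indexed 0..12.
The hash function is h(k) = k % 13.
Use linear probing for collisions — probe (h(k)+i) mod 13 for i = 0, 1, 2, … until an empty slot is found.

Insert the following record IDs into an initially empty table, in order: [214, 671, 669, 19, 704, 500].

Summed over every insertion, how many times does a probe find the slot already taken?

8

214: h=6 → slot 6
671: h=8 → slot 8
669: h=6, probe 6,7 → slot 7
19: h=6, probe 6,7,8,9 → slot 9
704: h=2 → slot 2
500: h=6, probe 6,7,8,9,10 → slot 10
Table: [-, -, 704, -, -, -, 214, 669, 671, 19, 500, -, -]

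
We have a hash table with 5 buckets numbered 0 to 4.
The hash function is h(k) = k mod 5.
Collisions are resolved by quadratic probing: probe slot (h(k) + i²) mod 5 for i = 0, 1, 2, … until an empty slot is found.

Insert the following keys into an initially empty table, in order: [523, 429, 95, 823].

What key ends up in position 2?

823

523 hashes to 3; slot 3 is free → place at 3.
429 hashes to 4; slot 4 is free → place at 4.
95 hashes to 0; slot 0 is free → place at 0.
823 hashes to 3; 3,4 taken → place at 2.
Table: [95, ∅, 823, 523, 429]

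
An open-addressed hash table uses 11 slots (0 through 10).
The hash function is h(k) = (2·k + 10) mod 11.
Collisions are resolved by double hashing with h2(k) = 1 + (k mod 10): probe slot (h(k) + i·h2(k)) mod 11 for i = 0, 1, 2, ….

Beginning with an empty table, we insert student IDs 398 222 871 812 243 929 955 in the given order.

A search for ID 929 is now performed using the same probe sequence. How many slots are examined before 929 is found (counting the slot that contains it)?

2

398: h=3 → slot 3
222: h=3, h2=3, probe 3,6 → slot 6
871: h=3, h2=2, probe 3,5 → slot 5
812: h=6, h2=3, probe 6,9 → slot 9
243: h=1 → slot 1
929: h=9, h2=10, probe 9,8 → slot 8
955: h=6, h2=6, probe 6,1,7 → slot 7
Table: [., 243, ., 398, ., 871, 222, 955, 929, 812, .]
Lookup 929: h=9, h2=10, probe 9,8 → found at 8.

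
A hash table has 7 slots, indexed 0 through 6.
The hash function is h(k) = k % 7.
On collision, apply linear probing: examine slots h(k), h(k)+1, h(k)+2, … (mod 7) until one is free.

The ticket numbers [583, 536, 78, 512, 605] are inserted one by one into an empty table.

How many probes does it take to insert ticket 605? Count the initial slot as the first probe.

583: h=2 → slot 2
536: h=4 → slot 4
78: h=1 → slot 1
512: h=1, probe 1,2,3 → slot 3
605: h=3, probe 3,4,5 → slot 5
Table: [∅, 78, 583, 512, 536, 605, ∅]

3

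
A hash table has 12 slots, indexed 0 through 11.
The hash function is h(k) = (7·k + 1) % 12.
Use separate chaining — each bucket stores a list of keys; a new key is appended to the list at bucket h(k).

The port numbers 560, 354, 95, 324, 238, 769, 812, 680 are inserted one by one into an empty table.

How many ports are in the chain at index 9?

3

560 -> bucket 9
354 -> bucket 7
95 -> bucket 6
324 -> bucket 1
238 -> bucket 11
769 -> bucket 8
812 -> bucket 9 (collision)
680 -> bucket 9 (collision)
Final buckets:
0: _
1: 324
2: _
3: _
4: _
5: _
6: 95
7: 354
8: 769
9: 560 -> 812 -> 680
10: _
11: 238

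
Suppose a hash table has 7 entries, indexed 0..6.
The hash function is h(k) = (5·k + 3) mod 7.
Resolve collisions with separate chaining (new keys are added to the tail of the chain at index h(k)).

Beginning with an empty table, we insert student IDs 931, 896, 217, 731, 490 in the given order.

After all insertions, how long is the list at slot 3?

4

931 → bucket 3
896 → bucket 3 (collision)
217 → bucket 3 (collision)
731 → bucket 4
490 → bucket 3 (collision)
Final buckets:
0: —
1: —
2: —
3: 931 -> 896 -> 217 -> 490
4: 731
5: —
6: —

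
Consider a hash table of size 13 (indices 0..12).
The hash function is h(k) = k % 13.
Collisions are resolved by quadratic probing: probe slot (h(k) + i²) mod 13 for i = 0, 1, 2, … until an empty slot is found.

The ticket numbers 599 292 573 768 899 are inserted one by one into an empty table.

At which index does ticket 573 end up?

599 hashes to 1; slot 1 is free → place at 1.
292 hashes to 6; slot 6 is free → place at 6.
573 hashes to 1; 1 taken → place at 2.
768 hashes to 1; 1,2 taken → place at 5.
899 hashes to 2; 2 taken → place at 3.
Table: [_, 599, 573, 899, _, 768, 292, _, _, _, _, _, _]

2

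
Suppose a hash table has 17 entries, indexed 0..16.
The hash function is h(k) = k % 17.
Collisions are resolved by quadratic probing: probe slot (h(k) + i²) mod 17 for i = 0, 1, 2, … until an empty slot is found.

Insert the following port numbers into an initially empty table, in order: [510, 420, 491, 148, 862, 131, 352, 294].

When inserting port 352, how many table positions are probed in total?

5

510 hashes to 0; slot 0 is free => place at 0.
420 hashes to 12; slot 12 is free => place at 12.
491 hashes to 15; slot 15 is free => place at 15.
148 hashes to 12; 12 taken => place at 13.
862 hashes to 12; 12,13 taken => place at 16.
131 hashes to 12; 12,13,16 taken => place at 4.
352 hashes to 12; 12,13,16,4 taken => place at 11.
294 hashes to 5; slot 5 is free => place at 5.
Table: [510, ∅, ∅, ∅, 131, 294, ∅, ∅, ∅, ∅, ∅, 352, 420, 148, ∅, 491, 862]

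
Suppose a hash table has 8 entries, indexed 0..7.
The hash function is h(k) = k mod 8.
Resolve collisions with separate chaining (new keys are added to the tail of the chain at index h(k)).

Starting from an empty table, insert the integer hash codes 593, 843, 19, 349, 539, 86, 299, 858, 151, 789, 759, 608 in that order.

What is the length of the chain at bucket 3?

Insert 593: h=1, bucket 1 empty → new chain.
Insert 843: h=3, bucket 3 empty → new chain.
Insert 19: h=3, bucket 3 nonempty → append to chain.
Insert 349: h=5, bucket 5 empty → new chain.
Insert 539: h=3, bucket 3 nonempty → append to chain.
Insert 86: h=6, bucket 6 empty → new chain.
Insert 299: h=3, bucket 3 nonempty → append to chain.
Insert 858: h=2, bucket 2 empty → new chain.
Insert 151: h=7, bucket 7 empty → new chain.
Insert 789: h=5, bucket 5 nonempty → append to chain.
Insert 759: h=7, bucket 7 nonempty → append to chain.
Insert 608: h=0, bucket 0 empty → new chain.
Final buckets:
0: 608
1: 593
2: 858
3: 843 -> 19 -> 539 -> 299
4: _
5: 349 -> 789
6: 86
7: 151 -> 759

4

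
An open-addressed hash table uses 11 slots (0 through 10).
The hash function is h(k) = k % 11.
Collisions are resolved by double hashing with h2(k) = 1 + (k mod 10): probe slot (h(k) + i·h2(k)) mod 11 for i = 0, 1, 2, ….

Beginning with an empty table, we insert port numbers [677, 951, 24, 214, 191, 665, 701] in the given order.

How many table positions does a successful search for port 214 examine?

677 hashes to 6; slot 6 is free -> place at 6.
951 hashes to 5; slot 5 is free -> place at 5.
24 hashes to 2; slot 2 is free -> place at 2.
214 hashes to 5, h2=5; 5 taken -> place at 10.
191 hashes to 4; slot 4 is free -> place at 4.
665 hashes to 5, h2=6; 5 taken -> place at 0.
701 hashes to 8; slot 8 is free -> place at 8.
Table: [665, —, 24, —, 191, 951, 677, —, 701, —, 214]
Lookup 214: h=5, h2=5, probe 5,10 → found at 10.

2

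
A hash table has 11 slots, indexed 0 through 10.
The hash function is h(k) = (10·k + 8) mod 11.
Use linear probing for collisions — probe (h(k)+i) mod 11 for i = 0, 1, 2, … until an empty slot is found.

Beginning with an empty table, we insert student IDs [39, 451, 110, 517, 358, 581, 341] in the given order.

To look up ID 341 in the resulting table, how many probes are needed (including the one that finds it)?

39 hashes to 2; slot 2 is free → place at 2.
451 hashes to 8; slot 8 is free → place at 8.
110 hashes to 8; 8 taken → place at 9.
517 hashes to 8; 8,9 taken → place at 10.
358 hashes to 2; 2 taken → place at 3.
581 hashes to 10; 10 taken → place at 0.
341 hashes to 8; 8,9,10,0 taken → place at 1.
Table: [581, 341, 39, 358, ., ., ., ., 451, 110, 517]
Lookup 341: h=8, probe 8,9,10,0,1 → found at 1.

5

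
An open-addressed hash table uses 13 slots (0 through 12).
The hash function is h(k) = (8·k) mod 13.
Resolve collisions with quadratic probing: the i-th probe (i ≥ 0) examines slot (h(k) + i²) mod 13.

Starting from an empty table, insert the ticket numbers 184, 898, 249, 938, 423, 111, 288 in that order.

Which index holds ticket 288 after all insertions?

12

184 hashes to 3; slot 3 is free -> place at 3.
898 hashes to 8; slot 8 is free -> place at 8.
249 hashes to 3; 3 taken -> place at 4.
938 hashes to 3; 3,4 taken -> place at 7.
423 hashes to 4; 4 taken -> place at 5.
111 hashes to 4; 4,5,8 taken -> place at 0.
288 hashes to 3; 3,4,7 taken -> place at 12.
Table: [111, -, -, 184, 249, 423, -, 938, 898, -, -, -, 288]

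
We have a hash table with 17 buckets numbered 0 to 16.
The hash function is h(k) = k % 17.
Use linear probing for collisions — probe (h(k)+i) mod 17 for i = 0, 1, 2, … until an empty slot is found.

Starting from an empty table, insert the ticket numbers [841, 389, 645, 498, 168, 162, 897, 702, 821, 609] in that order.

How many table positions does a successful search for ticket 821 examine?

841 hashes to 8; slot 8 is free => place at 8.
389 hashes to 15; slot 15 is free => place at 15.
645 hashes to 16; slot 16 is free => place at 16.
498 hashes to 5; slot 5 is free => place at 5.
168 hashes to 15; 15,16 taken => place at 0.
162 hashes to 9; slot 9 is free => place at 9.
897 hashes to 13; slot 13 is free => place at 13.
702 hashes to 5; 5 taken => place at 6.
821 hashes to 5; 5,6 taken => place at 7.
609 hashes to 14; slot 14 is free => place at 14.
Table: [168, ., ., ., ., 498, 702, 821, 841, 162, ., ., ., 897, 609, 389, 645]
Lookup 821: h=5, probe 5,6,7 → found at 7.

3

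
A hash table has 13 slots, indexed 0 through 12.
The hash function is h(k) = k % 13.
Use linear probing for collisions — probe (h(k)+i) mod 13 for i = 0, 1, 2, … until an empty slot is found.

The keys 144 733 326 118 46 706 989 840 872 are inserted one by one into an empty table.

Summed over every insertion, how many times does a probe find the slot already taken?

144 hashes to 1; slot 1 is free -> place at 1.
733 hashes to 5; slot 5 is free -> place at 5.
326 hashes to 1; 1 taken -> place at 2.
118 hashes to 1; 1,2 taken -> place at 3.
46 hashes to 7; slot 7 is free -> place at 7.
706 hashes to 4; slot 4 is free -> place at 4.
989 hashes to 1; 1,2,3,4,5 taken -> place at 6.
840 hashes to 8; slot 8 is free -> place at 8.
872 hashes to 1; 1,2,3,4,5,6,7,8 taken -> place at 9.
Table: [—, 144, 326, 118, 706, 733, 989, 46, 840, 872, —, —, —]

16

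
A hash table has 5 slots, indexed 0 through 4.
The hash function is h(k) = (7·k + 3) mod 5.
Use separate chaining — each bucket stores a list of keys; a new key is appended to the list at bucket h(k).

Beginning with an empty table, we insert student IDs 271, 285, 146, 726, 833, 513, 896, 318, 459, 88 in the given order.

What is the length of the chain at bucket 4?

4

271 -> bucket 0
285 -> bucket 3
146 -> bucket 0 (collision)
726 -> bucket 0 (collision)
833 -> bucket 4
513 -> bucket 4 (collision)
896 -> bucket 0 (collision)
318 -> bucket 4 (collision)
459 -> bucket 1
88 -> bucket 4 (collision)
Final buckets:
0: 271 -> 146 -> 726 -> 896
1: 459
2: -
3: 285
4: 833 -> 513 -> 318 -> 88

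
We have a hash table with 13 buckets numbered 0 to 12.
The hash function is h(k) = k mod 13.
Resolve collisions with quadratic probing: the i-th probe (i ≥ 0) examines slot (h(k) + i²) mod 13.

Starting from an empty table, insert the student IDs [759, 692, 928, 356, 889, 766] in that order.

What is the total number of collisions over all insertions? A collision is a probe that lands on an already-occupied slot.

759 hashes to 5; slot 5 is free -> place at 5.
692 hashes to 3; slot 3 is free -> place at 3.
928 hashes to 5; 5 taken -> place at 6.
356 hashes to 5; 5,6 taken -> place at 9.
889 hashes to 5; 5,6,9 taken -> place at 1.
766 hashes to 12; slot 12 is free -> place at 12.
Table: [., 889, ., 692, ., 759, 928, ., ., 356, ., ., 766]

6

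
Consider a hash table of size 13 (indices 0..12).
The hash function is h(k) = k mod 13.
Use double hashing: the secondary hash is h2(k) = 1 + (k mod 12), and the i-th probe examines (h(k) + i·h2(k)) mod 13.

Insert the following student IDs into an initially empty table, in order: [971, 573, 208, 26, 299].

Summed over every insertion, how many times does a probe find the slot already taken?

971: h=9 -> slot 9
573: h=1 -> slot 1
208: h=0 -> slot 0
26: h=0, h2=3, probe 0,3 -> slot 3
299: h=0, h2=12, probe 0,12 -> slot 12
Table: [208, 573, -, 26, -, -, -, -, -, 971, -, -, 299]

2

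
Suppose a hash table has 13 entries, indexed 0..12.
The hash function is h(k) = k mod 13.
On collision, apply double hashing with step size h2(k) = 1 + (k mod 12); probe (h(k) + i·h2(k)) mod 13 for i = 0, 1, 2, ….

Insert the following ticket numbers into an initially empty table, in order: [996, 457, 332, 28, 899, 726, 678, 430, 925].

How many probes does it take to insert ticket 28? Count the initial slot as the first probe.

996: h=8 -> slot 8
457: h=2 -> slot 2
332: h=7 -> slot 7
28: h=2, h2=5, probe 2,7,12 -> slot 12
899: h=2, h2=12, probe 2,1 -> slot 1
726: h=11 -> slot 11
678: h=2, h2=7, probe 2,9 -> slot 9
430: h=1, h2=11, probe 1,12,10 -> slot 10
925: h=2, h2=2, probe 2,4 -> slot 4
Table: [∅, 899, 457, ∅, 925, ∅, ∅, 332, 996, 678, 430, 726, 28]

3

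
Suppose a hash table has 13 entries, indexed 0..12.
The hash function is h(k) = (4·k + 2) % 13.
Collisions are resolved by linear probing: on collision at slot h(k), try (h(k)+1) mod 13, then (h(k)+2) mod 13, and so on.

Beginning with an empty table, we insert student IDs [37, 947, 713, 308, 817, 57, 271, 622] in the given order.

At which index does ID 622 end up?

37 hashes to 7; slot 7 is free -> place at 7.
947 hashes to 7; 7 taken -> place at 8.
713 hashes to 7; 7,8 taken -> place at 9.
308 hashes to 12; slot 12 is free -> place at 12.
817 hashes to 7; 7,8,9 taken -> place at 10.
57 hashes to 9; 9,10 taken -> place at 11.
271 hashes to 7; 7,8,9,10,11,12 taken -> place at 0.
622 hashes to 7; 7,8,9,10,11,12,0 taken -> place at 1.
Table: [271, 622, ∅, ∅, ∅, ∅, ∅, 37, 947, 713, 817, 57, 308]

1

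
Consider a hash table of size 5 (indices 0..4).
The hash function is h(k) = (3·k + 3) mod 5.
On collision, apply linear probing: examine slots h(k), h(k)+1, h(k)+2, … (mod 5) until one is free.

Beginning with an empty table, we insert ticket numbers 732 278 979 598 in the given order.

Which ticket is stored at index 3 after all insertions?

598

732: h=4 → slot 4
278: h=2 → slot 2
979: h=0 → slot 0
598: h=2, probe 2,3 → slot 3
Table: [979, ., 278, 598, 732]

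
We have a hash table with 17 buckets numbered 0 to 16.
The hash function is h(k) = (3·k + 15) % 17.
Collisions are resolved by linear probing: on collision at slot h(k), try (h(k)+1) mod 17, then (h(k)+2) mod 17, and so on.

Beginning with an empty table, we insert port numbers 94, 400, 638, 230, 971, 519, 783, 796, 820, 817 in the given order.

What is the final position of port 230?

94 hashes to 8; slot 8 is free -> place at 8.
400 hashes to 8; 8 taken -> place at 9.
638 hashes to 8; 8,9 taken -> place at 10.
230 hashes to 8; 8,9,10 taken -> place at 11.
971 hashes to 4; slot 4 is free -> place at 4.
519 hashes to 8; 8,9,10,11 taken -> place at 12.
783 hashes to 1; slot 1 is free -> place at 1.
796 hashes to 6; slot 6 is free -> place at 6.
820 hashes to 10; 10,11,12 taken -> place at 13.
817 hashes to 1; 1 taken -> place at 2.
Table: [-, 783, 817, -, 971, -, 796, -, 94, 400, 638, 230, 519, 820, -, -, -]

11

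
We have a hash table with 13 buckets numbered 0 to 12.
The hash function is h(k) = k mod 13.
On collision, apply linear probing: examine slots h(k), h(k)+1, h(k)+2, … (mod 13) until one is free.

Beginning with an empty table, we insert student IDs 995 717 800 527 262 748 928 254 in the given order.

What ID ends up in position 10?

995 hashes to 7; slot 7 is free → place at 7.
717 hashes to 2; slot 2 is free → place at 2.
800 hashes to 7; 7 taken → place at 8.
527 hashes to 7; 7,8 taken → place at 9.
262 hashes to 2; 2 taken → place at 3.
748 hashes to 7; 7,8,9 taken → place at 10.
928 hashes to 5; slot 5 is free → place at 5.
254 hashes to 7; 7,8,9,10 taken → place at 11.
Table: [., ., 717, 262, ., 928, ., 995, 800, 527, 748, 254, .]

748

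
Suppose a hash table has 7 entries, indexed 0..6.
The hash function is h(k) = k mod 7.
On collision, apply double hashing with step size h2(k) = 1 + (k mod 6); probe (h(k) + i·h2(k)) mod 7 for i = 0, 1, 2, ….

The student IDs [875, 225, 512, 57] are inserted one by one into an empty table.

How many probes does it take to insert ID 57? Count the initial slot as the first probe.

875: h=0 → slot 0
225: h=1 → slot 1
512: h=1, h2=3, probe 1,4 → slot 4
57: h=1, h2=4, probe 1,5 → slot 5
Table: [875, 225, ∅, ∅, 512, 57, ∅]

2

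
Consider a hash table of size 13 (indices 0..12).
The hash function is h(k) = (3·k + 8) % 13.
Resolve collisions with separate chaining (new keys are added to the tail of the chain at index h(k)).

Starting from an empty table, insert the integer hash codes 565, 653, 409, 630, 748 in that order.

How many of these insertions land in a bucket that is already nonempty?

2

565 → bucket 0
653 → bucket 4
409 → bucket 0 (collision)
630 → bucket 0 (collision)
748 → bucket 3
Final buckets:
0: 565 -> 409 -> 630
1: ∅
2: ∅
3: 748
4: 653
5: ∅
6: ∅
7: ∅
8: ∅
9: ∅
10: ∅
11: ∅
12: ∅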